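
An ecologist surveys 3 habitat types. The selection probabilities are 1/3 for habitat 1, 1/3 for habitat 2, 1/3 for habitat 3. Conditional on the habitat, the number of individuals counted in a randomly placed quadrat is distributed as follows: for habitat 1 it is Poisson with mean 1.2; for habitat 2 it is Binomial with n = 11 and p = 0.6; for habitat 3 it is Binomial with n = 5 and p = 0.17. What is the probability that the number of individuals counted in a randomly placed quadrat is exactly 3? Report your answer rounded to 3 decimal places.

Conditional on each habitat, P(X = 3): 1: 0.0867439; 2: 0.023357; 3: 0.0338457.
By total probability, P(X = 3) = 0.333333·0.0867439 + 0.333333·0.023357 + 0.333333·0.0338457 = 0.0479822.

0.048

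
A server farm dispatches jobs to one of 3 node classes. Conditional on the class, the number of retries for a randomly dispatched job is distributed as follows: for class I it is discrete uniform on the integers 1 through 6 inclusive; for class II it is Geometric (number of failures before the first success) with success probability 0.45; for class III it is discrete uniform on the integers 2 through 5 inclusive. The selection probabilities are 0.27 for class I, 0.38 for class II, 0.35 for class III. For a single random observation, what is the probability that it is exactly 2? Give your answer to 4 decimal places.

Conditional on each class, P(X = 2): I: 0.166667; II: 0.136125; III: 0.25.
By total probability, P(X = 2) = 0.27·0.166667 + 0.38·0.136125 + 0.35·0.25 = 0.184227.

0.1842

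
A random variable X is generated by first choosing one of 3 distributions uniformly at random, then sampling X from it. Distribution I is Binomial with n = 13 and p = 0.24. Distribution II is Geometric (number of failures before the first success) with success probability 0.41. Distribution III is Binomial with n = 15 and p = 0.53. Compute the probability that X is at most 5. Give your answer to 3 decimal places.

Conditional on each component, P(X ≤ 5): I: 0.932498; II: 0.957819; III: 0.10238.
By total probability, P(X ≤ 5) = 0.333333·0.932498 + 0.333333·0.957819 + 0.333333·0.10238 = 0.664233.

0.664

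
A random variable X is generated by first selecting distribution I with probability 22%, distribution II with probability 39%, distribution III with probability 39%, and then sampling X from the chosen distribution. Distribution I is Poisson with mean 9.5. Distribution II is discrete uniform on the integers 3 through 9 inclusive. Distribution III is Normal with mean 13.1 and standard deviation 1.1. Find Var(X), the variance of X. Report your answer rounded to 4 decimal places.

Per component, I: μ=9.5, E[X²]=99.75; II: μ=6, E[X²]=40; III: μ=13.1, E[X²]=172.82.
E[X] = 0.22·9.5 + 0.39·6 + 0.39·13.1 = 9.539.
E[X²] = 0.22·99.75 + 0.39·40 + 0.39·172.82 = 104.945.
Var(X) = E[X²] − (E[X])² = 104.945 − 90.9925 = 13.9523.

13.9523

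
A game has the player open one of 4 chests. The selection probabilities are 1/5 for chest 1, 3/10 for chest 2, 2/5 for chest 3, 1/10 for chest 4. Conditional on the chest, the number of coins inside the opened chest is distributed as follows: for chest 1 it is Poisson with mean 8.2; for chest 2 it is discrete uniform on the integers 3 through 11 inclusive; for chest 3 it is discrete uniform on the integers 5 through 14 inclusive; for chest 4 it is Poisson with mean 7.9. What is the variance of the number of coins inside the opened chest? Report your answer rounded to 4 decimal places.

Per component, 1: μ=8.2, E[X²]=75.44; 2: μ=7, E[X²]=55.6667; 3: μ=9.5, E[X²]=98.5; 4: μ=7.9, E[X²]=70.31.
E[X] = 0.2·8.2 + 0.3·7 + 0.4·9.5 + 0.1·7.9 = 8.33.
E[X²] = 0.2·75.44 + 0.3·55.6667 + 0.4·98.5 + 0.1·70.31 = 78.219.
Var(X) = E[X²] − (E[X])² = 78.219 − 69.3889 = 8.8301.

8.8301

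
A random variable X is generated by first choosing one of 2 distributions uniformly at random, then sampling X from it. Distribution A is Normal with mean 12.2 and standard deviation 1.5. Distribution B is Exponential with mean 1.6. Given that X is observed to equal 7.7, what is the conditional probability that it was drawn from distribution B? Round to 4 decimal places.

0.6323

Likelihoods f(7.7 | ·): A: 0.00295457; B: 0.0050797.
Posterior ∝ prior × likelihood. Numerator for B: 0.5·0.0050797 = 0.00253985.
Normalizing constant: 0.5·0.00295457 + 0.5·0.0050797 = 0.00401713.
P(B | observation) = 0.00253985 / 0.00401713 = 0.632254.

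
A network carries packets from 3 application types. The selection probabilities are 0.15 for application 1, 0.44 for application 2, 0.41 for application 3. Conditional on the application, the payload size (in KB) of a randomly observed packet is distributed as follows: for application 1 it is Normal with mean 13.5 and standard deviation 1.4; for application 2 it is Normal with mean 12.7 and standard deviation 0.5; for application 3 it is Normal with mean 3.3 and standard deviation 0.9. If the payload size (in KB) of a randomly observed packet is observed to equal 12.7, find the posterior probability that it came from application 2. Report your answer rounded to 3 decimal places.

0.906

Likelihoods f(12.7 | ·): 1: 0.242034; 2: 0.797885; 3: 9.09604e-25.
Posterior ∝ prior × likelihood. Numerator for 2: 0.44·0.797885 = 0.351069.
Normalizing constant: 0.15·0.242034 + 0.44·0.797885 + 0.41·9.09604e-25 = 0.387374.
P(2 | observation) = 0.351069 / 0.387374 = 0.906279.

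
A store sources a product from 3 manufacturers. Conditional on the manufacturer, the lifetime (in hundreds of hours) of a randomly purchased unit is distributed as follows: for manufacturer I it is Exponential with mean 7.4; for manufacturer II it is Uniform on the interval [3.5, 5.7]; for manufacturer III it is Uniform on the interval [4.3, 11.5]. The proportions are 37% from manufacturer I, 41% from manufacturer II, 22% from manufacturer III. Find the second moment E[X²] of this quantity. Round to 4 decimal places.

64.0440

For each component E[X²] = Var + (mean)², giving I: 109.52; II: 21.5633; III: 66.73.
Overall E[X²] = 0.37·109.52 + 0.41·21.5633 + 0.22·66.73 = 64.044.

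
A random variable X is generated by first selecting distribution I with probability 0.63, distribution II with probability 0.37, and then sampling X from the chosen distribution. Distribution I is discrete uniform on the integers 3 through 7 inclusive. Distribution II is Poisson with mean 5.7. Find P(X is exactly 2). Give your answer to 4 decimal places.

Conditional on each component, P(X = 2): I: 0; II: 0.0543552.
By total probability, P(X = 2) = 0.63·0 + 0.37·0.0543552 = 0.0201114.

0.0201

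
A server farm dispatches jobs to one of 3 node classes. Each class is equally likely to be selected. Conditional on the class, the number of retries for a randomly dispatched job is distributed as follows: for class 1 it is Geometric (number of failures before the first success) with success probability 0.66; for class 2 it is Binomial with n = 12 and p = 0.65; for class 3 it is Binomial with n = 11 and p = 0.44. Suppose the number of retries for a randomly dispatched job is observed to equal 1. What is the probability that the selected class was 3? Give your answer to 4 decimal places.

0.0614

Likelihoods P(X=1 | ·): 1: 0.2244; 2: 7.53083e-05; 3: 0.01468.
Posterior ∝ prior × likelihood. Numerator for 3: 0.333333·0.01468 = 0.00489333.
Normalizing constant: 0.333333·0.2244 + 0.333333·7.53083e-05 + 0.333333·0.01468 = 0.0797184.
P(3 | observation) = 0.00489333 / 0.0797184 = 0.0613826.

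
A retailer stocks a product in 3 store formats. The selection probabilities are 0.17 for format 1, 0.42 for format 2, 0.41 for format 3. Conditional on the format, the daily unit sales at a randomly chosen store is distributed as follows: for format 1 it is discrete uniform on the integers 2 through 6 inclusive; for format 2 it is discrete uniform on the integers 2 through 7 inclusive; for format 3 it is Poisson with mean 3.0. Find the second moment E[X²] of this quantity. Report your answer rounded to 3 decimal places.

17.710

For each component E[X²] = Var + (mean)², giving 1: 18; 2: 23.1667; 3: 12.
Overall E[X²] = 0.17·18 + 0.42·23.1667 + 0.41·12 = 17.71.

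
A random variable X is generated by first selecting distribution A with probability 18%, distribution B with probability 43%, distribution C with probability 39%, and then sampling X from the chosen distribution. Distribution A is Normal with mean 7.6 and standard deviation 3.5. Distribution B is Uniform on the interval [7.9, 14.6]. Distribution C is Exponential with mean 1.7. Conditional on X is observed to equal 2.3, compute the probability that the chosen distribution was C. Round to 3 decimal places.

0.901

Likelihoods f(2.3 | ·): A: 0.0362168; B: 0; C: 0.152046.
Posterior ∝ prior × likelihood. Numerator for C: 0.39·0.152046 = 0.0592981.
Normalizing constant: 0.18·0.0362168 + 0.43·0 + 0.39·0.152046 = 0.0658171.
P(C | observation) = 0.0592981 / 0.0658171 = 0.900952.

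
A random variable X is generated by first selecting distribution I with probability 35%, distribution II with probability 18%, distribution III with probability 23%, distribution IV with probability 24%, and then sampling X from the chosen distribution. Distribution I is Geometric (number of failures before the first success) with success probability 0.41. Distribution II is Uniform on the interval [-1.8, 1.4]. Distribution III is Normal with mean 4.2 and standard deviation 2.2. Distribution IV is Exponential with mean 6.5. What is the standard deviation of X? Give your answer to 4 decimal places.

Per component, I: μ=1.43902, E[X²]=5.58061; II: μ=-0.2, E[X²]=0.893333; III: μ=4.2, E[X²]=22.48; IV: μ=6.5, E[X²]=84.5.
E[X] = 0.35·1.43902 + 0.18·-0.2 + 0.23·4.2 + 0.24·6.5 = 2.99366.
E[X²] = 0.35·5.58061 + 0.18·0.893333 + 0.23·22.48 + 0.24·84.5 = 27.5644.
Var(X) = E[X²] − (E[X])² = 27.5644 − 8.96199 = 18.6024.
SD(X) = √18.6024 = 4.31305.

4.3131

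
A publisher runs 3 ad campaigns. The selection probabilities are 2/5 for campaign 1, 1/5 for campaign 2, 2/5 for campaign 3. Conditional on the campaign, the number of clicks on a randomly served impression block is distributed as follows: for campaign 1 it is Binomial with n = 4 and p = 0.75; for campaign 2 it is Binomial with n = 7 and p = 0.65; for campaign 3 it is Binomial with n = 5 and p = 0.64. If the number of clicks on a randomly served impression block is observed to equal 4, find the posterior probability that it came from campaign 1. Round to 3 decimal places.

Likelihoods P(X=4 | ·): 1: 0.316406; 2: 0.267871; 3: 0.30199.
Posterior ∝ prior × likelihood. Numerator for 1: 0.4·0.316406 = 0.126562.
Normalizing constant: 0.4·0.316406 + 0.2·0.267871 + 0.4·0.30199 = 0.300933.
P(1 | observation) = 0.126562 / 0.300933 = 0.420568.

0.421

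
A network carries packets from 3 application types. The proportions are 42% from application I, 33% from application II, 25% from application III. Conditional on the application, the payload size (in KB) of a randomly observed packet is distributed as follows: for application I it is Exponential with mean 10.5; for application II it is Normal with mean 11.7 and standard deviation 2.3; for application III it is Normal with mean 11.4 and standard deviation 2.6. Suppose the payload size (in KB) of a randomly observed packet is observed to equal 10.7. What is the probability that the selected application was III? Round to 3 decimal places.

Likelihoods f(10.7 | ·): I: 0.0343751; II: 0.15781; III: 0.147978.
Posterior ∝ prior × likelihood. Numerator for III: 0.25·0.147978 = 0.0369945.
Normalizing constant: 0.42·0.0343751 + 0.33·0.15781 + 0.25·0.147978 = 0.103509.
P(III | observation) = 0.0369945 / 0.103509 = 0.357403.

0.357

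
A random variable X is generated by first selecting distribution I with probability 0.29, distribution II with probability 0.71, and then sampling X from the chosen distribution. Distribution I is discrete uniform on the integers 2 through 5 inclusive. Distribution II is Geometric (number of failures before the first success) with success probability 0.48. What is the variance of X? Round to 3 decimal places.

Per component, I: μ=3.5, E[X²]=13.5; II: μ=1.08333, E[X²]=3.43056.
E[X] = 0.29·3.5 + 0.71·1.08333 = 1.78417.
E[X²] = 0.29·13.5 + 0.71·3.43056 = 6.35069.
Var(X) = E[X²] − (E[X])² = 6.35069 − 3.18325 = 3.16744.

3.167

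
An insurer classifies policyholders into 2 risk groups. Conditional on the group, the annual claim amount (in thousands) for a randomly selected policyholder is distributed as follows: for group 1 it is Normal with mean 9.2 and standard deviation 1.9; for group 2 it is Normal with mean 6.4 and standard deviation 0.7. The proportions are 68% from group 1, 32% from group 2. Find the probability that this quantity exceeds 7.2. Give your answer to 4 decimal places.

0.6210

Conditional on each group, P(X > 7.2): 1: 0.853745; 2: 0.126549.
By total probability, P(X > 7.2) = 0.68·0.853745 + 0.32·0.126549 = 0.621042.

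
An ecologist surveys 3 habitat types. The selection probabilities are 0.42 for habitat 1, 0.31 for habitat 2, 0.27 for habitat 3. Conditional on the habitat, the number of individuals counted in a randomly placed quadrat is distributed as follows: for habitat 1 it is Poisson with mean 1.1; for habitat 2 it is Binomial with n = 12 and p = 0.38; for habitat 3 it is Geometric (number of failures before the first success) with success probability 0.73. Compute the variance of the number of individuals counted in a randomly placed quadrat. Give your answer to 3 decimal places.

4.564

Per component, 1: μ=1.1, E[X²]=2.31; 2: μ=4.56, E[X²]=23.6208; 3: μ=0.369863, E[X²]=0.64346.
E[X] = 0.42·1.1 + 0.31·4.56 + 0.27·0.369863 = 1.97546.
E[X²] = 0.42·2.31 + 0.31·23.6208 + 0.27·0.64346 = 8.46638.
Var(X) = E[X²] − (E[X])² = 8.46638 − 3.90245 = 4.56393.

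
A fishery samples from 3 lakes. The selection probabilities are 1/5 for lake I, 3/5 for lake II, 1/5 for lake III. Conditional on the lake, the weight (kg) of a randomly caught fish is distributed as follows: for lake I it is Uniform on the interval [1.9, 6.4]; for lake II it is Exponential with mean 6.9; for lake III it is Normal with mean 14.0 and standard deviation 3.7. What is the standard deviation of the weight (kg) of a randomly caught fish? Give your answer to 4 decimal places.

Per component, I: μ=4.15, E[X²]=18.91; II: μ=6.9, E[X²]=95.22; III: μ=14, E[X²]=209.69.
E[X] = 0.2·4.15 + 0.6·6.9 + 0.2·14 = 7.77.
E[X²] = 0.2·18.91 + 0.6·95.22 + 0.2·209.69 = 102.852.
Var(X) = E[X²] − (E[X])² = 102.852 − 60.3729 = 42.4791.
SD(X) = √42.4791 = 6.5176.

6.5176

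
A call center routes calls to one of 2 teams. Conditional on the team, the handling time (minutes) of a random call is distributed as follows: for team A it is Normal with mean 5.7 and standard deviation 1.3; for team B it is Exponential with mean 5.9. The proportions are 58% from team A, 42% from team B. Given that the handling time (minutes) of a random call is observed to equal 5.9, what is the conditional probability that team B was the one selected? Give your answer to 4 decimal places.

0.1296

Likelihoods f(5.9 | ·): A: 0.303268; B: 0.0623524.
Posterior ∝ prior × likelihood. Numerator for B: 0.42·0.0623524 = 0.026188.
Normalizing constant: 0.58·0.303268 + 0.42·0.0623524 = 0.202084.
P(B | observation) = 0.026188 / 0.202084 = 0.12959.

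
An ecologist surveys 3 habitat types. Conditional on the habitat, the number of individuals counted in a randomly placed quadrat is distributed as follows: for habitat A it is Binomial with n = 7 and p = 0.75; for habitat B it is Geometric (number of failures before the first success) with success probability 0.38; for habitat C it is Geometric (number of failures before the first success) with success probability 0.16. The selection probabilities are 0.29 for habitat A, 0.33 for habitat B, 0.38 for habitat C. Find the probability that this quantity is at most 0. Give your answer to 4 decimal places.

Conditional on each habitat, P(X ≤ 0): A: 6.10352e-05; B: 0.38; C: 0.16.
By total probability, P(X ≤ 0) = 0.29·6.10352e-05 + 0.33·0.38 + 0.38·0.16 = 0.186218.

0.1862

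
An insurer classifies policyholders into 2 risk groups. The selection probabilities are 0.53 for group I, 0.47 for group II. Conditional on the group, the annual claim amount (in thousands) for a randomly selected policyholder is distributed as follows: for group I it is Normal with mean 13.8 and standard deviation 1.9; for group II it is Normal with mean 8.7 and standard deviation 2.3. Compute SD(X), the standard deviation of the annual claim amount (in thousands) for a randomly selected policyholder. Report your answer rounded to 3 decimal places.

Per component, I: μ=13.8, E[X²]=194.05; II: μ=8.7, E[X²]=80.98.
E[X] = 0.53·13.8 + 0.47·8.7 = 11.403.
E[X²] = 0.53·194.05 + 0.47·80.98 = 140.907.
Var(X) = E[X²] − (E[X])² = 140.907 − 130.028 = 10.8787.
SD(X) = √10.8787 = 3.29829.

3.298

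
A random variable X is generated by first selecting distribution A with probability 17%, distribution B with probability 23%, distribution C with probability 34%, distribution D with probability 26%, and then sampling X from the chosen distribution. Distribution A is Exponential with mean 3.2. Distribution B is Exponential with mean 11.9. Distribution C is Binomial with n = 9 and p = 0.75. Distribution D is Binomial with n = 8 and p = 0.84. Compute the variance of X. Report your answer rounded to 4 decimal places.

43.0787

Per component, A: μ=3.2, E[X²]=20.48; B: μ=11.9, E[X²]=283.22; C: μ=6.75, E[X²]=47.25; D: μ=6.72, E[X²]=46.2336.
E[X] = 0.17·3.2 + 0.23·11.9 + 0.34·6.75 + 0.26·6.72 = 7.3232.
E[X²] = 0.17·20.48 + 0.23·283.22 + 0.34·47.25 + 0.26·46.2336 = 96.7079.
Var(X) = E[X²] − (E[X])² = 96.7079 − 53.6293 = 43.0787.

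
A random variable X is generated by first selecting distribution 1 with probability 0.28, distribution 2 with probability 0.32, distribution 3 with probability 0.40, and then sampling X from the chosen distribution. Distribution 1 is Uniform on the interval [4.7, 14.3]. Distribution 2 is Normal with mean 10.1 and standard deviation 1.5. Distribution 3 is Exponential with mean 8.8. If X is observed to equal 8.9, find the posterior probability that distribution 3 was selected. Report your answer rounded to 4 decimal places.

Likelihoods f(8.9 | ·): 1: 0.104167; 2: 0.193128; 3: 0.0413321.
Posterior ∝ prior × likelihood. Numerator for 3: 0.4·0.0413321 = 0.0165328.
Normalizing constant: 0.28·0.104167 + 0.32·0.193128 + 0.4·0.0413321 = 0.1075.
P(3 | observation) = 0.0165328 / 0.1075 = 0.153793.

0.1538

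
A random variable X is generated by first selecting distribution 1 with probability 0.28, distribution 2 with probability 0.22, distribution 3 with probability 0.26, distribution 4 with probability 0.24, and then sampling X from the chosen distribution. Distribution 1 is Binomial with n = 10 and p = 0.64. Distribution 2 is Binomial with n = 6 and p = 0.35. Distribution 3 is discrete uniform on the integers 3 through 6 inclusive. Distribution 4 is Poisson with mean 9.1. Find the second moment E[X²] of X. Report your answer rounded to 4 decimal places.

For each component E[X²] = Var + (mean)², giving 1: 43.264; 2: 5.775; 3: 21.5; 4: 91.91.
Overall E[X²] = 0.28·43.264 + 0.22·5.775 + 0.26·21.5 + 0.24·91.91 = 41.0328.

41.0328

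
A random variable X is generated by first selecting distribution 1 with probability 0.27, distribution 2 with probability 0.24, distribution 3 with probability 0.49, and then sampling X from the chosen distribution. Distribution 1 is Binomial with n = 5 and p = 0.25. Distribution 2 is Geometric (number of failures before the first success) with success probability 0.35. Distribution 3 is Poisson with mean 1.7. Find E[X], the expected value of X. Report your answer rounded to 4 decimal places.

1.6162

Component means — 1: 1.25; 2: 1.85714; 3: 1.7.
E[X] = 0.27·1.25 + 0.24·1.85714 + 0.49·1.7 = 1.61621.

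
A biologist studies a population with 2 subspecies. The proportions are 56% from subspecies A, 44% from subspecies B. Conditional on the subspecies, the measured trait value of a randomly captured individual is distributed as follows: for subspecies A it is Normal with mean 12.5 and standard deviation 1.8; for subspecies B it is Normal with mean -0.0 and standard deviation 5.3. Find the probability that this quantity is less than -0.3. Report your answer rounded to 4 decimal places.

0.2101

Conditional on each subspecies, P(X < -0.3): A: 5.7554e-13; B: 0.47743.
By total probability, P(X < -0.3) = 0.56·5.7554e-13 + 0.44·0.47743 = 0.210069.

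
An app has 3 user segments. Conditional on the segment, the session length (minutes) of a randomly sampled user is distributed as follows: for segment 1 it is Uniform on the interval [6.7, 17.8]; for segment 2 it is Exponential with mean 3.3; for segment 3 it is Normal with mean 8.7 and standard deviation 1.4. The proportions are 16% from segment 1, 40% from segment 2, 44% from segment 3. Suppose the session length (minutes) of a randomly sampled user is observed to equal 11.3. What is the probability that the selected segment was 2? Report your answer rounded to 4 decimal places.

0.0970

Likelihoods f(11.3 | ·): 1: 0.0900901; 2: 0.00987089; 3: 0.0507979.
Posterior ∝ prior × likelihood. Numerator for 2: 0.4·0.00987089 = 0.00394836.
Normalizing constant: 0.16·0.0900901 + 0.4·0.00987089 + 0.44·0.0507979 = 0.0407138.
P(2 | observation) = 0.00394836 / 0.0407138 = 0.0969783.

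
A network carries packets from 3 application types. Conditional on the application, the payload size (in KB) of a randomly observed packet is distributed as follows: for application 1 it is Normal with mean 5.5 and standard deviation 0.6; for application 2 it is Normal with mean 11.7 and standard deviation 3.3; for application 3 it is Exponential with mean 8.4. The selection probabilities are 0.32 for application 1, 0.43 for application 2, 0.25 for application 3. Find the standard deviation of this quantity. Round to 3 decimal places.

Per component, 1: μ=5.5, E[X²]=30.61; 2: μ=11.7, E[X²]=147.78; 3: μ=8.4, E[X²]=141.12.
E[X] = 0.32·5.5 + 0.43·11.7 + 0.25·8.4 = 8.891.
E[X²] = 0.32·30.61 + 0.43·147.78 + 0.25·141.12 = 108.621.
Var(X) = E[X²] − (E[X])² = 108.621 − 79.0499 = 29.5707.
SD(X) = √29.5707 = 5.4379.

5.438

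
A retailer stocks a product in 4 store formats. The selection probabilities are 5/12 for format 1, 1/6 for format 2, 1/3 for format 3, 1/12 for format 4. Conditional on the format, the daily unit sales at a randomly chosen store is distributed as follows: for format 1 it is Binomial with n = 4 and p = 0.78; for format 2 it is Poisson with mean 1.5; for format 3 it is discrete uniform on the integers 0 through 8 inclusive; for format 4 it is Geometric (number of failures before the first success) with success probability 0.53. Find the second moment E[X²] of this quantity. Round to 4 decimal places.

For each component E[X²] = Var + (mean)², giving 1: 10.4208; 2: 3.75; 3: 22.6667; 4: 2.45959.
Overall E[X²] = 0.416667·10.4208 + 0.166667·3.75 + 0.333333·22.6667 + 0.0833333·2.45959 = 12.7275.

12.7275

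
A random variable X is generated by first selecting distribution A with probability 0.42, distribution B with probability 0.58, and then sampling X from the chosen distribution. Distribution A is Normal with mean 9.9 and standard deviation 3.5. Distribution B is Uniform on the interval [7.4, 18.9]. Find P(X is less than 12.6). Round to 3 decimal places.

0.590

Conditional on each component, P(X < 12.6): A: 0.779774; B: 0.452174.
By total probability, P(X < 12.6) = 0.42·0.779774 + 0.58·0.452174 = 0.589766.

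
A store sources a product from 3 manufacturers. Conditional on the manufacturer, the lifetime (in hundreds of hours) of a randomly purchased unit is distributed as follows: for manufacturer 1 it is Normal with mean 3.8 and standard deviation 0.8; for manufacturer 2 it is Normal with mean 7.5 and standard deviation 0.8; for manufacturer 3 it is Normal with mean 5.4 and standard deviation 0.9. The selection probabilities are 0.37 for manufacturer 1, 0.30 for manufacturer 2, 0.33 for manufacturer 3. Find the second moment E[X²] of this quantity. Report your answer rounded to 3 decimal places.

For each component E[X²] = Var + (mean)², giving 1: 15.08; 2: 56.89; 3: 29.97.
Overall E[X²] = 0.37·15.08 + 0.3·56.89 + 0.33·29.97 = 32.5367.

32.537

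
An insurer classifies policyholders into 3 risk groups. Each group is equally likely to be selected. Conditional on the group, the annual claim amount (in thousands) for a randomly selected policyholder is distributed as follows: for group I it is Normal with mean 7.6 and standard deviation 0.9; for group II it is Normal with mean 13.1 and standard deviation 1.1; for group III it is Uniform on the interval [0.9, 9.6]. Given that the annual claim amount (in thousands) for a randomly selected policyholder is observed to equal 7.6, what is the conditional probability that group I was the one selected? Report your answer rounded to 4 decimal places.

Likelihoods f(7.6 | ·): I: 0.443269; II: 1.35156e-06; III: 0.114943.
Posterior ∝ prior × likelihood. Numerator for I: 0.333333·0.443269 = 0.147756.
Normalizing constant: 0.333333·0.443269 + 0.333333·1.35156e-06 + 0.333333·0.114943 = 0.186071.
P(I | observation) = 0.147756 / 0.186071 = 0.794086.

0.7941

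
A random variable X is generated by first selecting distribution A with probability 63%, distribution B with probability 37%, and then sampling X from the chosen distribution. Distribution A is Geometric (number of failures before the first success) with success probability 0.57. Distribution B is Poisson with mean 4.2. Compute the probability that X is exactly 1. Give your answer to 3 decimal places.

0.178

Conditional on each component, P(X = 1): A: 0.2451; B: 0.0629814.
By total probability, P(X = 1) = 0.63·0.2451 + 0.37·0.0629814 = 0.177716.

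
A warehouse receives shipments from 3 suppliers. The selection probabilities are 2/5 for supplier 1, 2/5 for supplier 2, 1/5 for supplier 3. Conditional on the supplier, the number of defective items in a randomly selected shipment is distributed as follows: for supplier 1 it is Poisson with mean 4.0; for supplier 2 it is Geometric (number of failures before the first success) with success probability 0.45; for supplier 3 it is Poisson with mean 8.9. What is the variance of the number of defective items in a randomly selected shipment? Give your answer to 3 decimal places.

Per component, 1: μ=4, E[X²]=20; 2: μ=1.22222, E[X²]=4.20988; 3: μ=8.9, E[X²]=88.11.
E[X] = 0.4·4 + 0.4·1.22222 + 0.2·8.9 = 3.86889.
E[X²] = 0.4·20 + 0.4·4.20988 + 0.2·88.11 = 27.306.
Var(X) = E[X²] − (E[X])² = 27.306 − 14.9683 = 12.3376.

12.338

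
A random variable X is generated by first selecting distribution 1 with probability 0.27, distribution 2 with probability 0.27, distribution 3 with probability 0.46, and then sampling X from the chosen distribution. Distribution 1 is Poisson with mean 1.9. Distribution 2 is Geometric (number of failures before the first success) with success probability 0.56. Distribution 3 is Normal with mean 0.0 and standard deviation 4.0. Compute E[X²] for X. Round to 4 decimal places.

9.3932

For each component E[X²] = Var + (mean)², giving 1: 5.51; 2: 2.02041; 3: 16.
Overall E[X²] = 0.27·5.51 + 0.27·2.02041 + 0.46·16 = 9.39321.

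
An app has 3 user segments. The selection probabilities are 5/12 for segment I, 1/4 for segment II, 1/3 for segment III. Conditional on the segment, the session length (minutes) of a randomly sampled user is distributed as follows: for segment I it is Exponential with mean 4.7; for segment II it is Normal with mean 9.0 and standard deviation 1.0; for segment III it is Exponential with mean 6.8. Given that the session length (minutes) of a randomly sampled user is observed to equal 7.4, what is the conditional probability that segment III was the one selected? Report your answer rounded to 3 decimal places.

Likelihoods f(7.4 | ·): I: 0.0440676; II: 0.110921; III: 0.0495309.
Posterior ∝ prior × likelihood. Numerator for III: 0.333333·0.0495309 = 0.0165103.
Normalizing constant: 0.416667·0.0440676 + 0.25·0.110921 + 0.333333·0.0495309 = 0.062602.
P(III | observation) = 0.0165103 / 0.062602 = 0.263734.

0.264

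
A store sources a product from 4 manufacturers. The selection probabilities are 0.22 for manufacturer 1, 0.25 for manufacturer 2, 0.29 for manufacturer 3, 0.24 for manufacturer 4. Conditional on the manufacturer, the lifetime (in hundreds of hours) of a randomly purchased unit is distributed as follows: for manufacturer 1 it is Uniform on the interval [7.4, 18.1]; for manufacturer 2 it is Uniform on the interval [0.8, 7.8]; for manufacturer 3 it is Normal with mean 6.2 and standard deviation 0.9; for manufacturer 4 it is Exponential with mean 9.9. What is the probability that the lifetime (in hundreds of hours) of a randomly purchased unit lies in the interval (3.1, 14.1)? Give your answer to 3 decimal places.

0.713

Conditional on each manufacturer, P(3.1 < X < 14.1): 1: 0.626168; 2: 0.671429; 3: 0.999714; 4: 0.490463.
By total probability, P(3.1 < X < 14.1) = 0.22·0.626168 + 0.25·0.671429 + 0.29·0.999714 + 0.24·0.490463 = 0.713242.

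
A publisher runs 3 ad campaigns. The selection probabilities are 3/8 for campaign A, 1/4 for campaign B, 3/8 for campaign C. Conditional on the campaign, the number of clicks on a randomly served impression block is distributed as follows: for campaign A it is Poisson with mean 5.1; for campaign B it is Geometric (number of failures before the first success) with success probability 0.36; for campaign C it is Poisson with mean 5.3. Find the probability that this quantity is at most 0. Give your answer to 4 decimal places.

Conditional on each campaign, P(X ≤ 0): A: 0.00609675; B: 0.36; C: 0.00499159.
By total probability, P(X ≤ 0) = 0.375·0.00609675 + 0.25·0.36 + 0.375·0.00499159 = 0.0941581.

0.0942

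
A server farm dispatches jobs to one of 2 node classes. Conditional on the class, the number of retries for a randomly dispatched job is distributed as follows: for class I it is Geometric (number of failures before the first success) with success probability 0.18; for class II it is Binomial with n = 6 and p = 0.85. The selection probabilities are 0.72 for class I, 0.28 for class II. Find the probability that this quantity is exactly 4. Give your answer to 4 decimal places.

0.1079

Conditional on each class, P(X = 4): I: 0.0813819; II: 0.176177.
By total probability, P(X = 4) = 0.72·0.0813819 + 0.28·0.176177 = 0.107925.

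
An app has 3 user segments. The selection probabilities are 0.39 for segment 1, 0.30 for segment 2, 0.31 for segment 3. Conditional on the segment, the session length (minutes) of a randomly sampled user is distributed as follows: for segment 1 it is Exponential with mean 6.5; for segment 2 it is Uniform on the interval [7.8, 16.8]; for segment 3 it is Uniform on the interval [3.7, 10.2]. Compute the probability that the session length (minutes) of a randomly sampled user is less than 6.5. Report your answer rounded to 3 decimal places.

Conditional on each segment, P(X < 6.5): 1: 0.632121; 2: 0; 3: 0.430769.
By total probability, P(X < 6.5) = 0.39·0.632121 + 0.3·0 + 0.31·0.430769 = 0.380065.

0.380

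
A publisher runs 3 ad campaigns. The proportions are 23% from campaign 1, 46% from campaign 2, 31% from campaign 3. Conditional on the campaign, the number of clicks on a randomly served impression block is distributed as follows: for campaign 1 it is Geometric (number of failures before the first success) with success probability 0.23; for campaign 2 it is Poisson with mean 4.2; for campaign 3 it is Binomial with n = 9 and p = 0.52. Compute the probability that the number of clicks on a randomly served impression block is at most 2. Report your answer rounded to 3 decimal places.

Conditional on each campaign, P(X ≤ 2): 1: 0.543467; 2: 0.210238; 3: 0.0716881.
By total probability, P(X ≤ 2) = 0.23·0.543467 + 0.46·0.210238 + 0.31·0.0716881 = 0.24393.

0.244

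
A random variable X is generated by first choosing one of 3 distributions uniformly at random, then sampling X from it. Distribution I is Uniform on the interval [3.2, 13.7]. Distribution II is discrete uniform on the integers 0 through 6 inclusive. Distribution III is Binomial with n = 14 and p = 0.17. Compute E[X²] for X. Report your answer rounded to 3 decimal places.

33.743

For each component E[X²] = Var + (mean)², giving I: 80.59; II: 13; III: 7.6398.
Overall E[X²] = 0.333333·80.59 + 0.333333·13 + 0.333333·7.6398 = 33.7433.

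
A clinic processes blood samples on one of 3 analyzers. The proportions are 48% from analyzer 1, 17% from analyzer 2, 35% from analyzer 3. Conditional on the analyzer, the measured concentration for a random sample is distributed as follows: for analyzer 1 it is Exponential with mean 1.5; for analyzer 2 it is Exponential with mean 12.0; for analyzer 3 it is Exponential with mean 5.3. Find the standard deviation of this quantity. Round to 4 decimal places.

Per component, 1: μ=1.5, E[X²]=4.5; 2: μ=12, E[X²]=288; 3: μ=5.3, E[X²]=56.18.
E[X] = 0.48·1.5 + 0.17·12 + 0.35·5.3 = 4.615.
E[X²] = 0.48·4.5 + 0.17·288 + 0.35·56.18 = 70.783.
Var(X) = E[X²] − (E[X])² = 70.783 − 21.2982 = 49.4848.
SD(X) = √49.4848 = 7.03454.

7.0345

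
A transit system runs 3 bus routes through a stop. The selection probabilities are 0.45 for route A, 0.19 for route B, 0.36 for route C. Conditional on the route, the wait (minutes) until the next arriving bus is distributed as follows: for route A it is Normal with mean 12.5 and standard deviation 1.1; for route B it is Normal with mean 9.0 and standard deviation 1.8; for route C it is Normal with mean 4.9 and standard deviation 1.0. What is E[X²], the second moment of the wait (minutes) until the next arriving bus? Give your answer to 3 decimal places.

95.866

For each component E[X²] = Var + (mean)², giving A: 157.46; B: 84.24; C: 25.01.
Overall E[X²] = 0.45·157.46 + 0.19·84.24 + 0.36·25.01 = 95.8662.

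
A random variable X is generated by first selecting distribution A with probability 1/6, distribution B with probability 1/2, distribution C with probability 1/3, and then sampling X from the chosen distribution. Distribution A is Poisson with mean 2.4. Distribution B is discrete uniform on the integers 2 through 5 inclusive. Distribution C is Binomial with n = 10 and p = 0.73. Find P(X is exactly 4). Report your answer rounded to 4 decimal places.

Conditional on each component, P(X = 4): A: 0.125408; B: 0.25; C: 0.0231043.
By total probability, P(X = 4) = 0.166667·0.125408 + 0.5·0.25 + 0.333333·0.0231043 = 0.153603.

0.1536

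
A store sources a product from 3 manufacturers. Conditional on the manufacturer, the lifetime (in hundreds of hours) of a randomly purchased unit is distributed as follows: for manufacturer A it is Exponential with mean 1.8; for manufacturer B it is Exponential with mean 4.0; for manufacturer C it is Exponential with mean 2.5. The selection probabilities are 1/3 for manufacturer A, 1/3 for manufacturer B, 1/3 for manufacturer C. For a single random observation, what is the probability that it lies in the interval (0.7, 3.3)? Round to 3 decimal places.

0.469

Conditional on each manufacturer, P(0.7 < X < 3.3): A: 0.51793; B: 0.401222; C: 0.488648.
By total probability, P(0.7 < X < 3.3) = 0.333333·0.51793 + 0.333333·0.401222 + 0.333333·0.488648 = 0.469267.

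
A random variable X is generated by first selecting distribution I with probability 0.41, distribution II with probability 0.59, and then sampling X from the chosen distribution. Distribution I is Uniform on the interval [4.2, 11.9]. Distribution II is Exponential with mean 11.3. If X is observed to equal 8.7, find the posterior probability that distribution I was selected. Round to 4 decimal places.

Likelihoods f(8.7 | ·): I: 0.12987; II: 0.0409782.
Posterior ∝ prior × likelihood. Numerator for I: 0.41·0.12987 = 0.0532468.
Normalizing constant: 0.41·0.12987 + 0.59·0.0409782 = 0.0774239.
P(I | observation) = 0.0532468 / 0.0774239 = 0.68773.

0.6877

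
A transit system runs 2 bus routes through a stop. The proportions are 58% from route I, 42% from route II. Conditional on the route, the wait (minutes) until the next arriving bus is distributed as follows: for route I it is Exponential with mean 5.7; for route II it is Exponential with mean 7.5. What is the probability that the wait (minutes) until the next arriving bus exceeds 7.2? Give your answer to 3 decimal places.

Conditional on each route, P(X > 7.2): I: 0.28276; II: 0.382893.
By total probability, P(X > 7.2) = 0.58·0.28276 + 0.42·0.382893 = 0.324816.

0.325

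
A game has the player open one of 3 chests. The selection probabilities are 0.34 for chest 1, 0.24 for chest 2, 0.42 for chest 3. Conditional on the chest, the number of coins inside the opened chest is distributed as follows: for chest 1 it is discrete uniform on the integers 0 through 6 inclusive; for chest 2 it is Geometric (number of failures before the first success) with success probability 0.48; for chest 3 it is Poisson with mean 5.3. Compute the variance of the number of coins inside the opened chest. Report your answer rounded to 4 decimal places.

Per component, 1: μ=3, E[X²]=13; 2: μ=1.08333, E[X²]=3.43056; 3: μ=5.3, E[X²]=33.39.
E[X] = 0.34·3 + 0.24·1.08333 + 0.42·5.3 = 3.506.
E[X²] = 0.34·13 + 0.24·3.43056 + 0.42·33.39 = 19.2671.
Var(X) = E[X²] − (E[X])² = 19.2671 − 12.292 = 6.9751.

6.9751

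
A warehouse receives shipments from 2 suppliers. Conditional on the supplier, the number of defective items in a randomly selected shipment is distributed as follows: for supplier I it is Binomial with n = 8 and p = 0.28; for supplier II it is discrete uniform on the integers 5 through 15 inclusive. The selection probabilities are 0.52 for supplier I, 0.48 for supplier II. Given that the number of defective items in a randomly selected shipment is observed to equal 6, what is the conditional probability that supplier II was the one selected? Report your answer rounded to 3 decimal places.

0.923

Likelihoods P(X=6 | ·): I: 0.00699473; II: 0.0909091.
Posterior ∝ prior × likelihood. Numerator for II: 0.48·0.0909091 = 0.0436364.
Normalizing constant: 0.52·0.00699473 + 0.48·0.0909091 = 0.0472736.
P(II | observation) = 0.0436364 / 0.0472736 = 0.923059.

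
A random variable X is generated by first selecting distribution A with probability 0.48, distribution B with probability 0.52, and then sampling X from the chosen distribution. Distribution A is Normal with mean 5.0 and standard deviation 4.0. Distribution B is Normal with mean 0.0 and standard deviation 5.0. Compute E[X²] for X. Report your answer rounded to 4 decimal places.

For each component E[X²] = Var + (mean)², giving A: 41; B: 25.
Overall E[X²] = 0.48·41 + 0.52·25 = 32.68.

32.6800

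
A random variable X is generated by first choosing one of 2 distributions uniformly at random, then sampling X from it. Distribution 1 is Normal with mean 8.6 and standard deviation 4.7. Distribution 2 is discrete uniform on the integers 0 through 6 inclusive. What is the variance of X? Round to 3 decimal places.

20.885

Per component, 1: μ=8.6, E[X²]=96.05; 2: μ=3, E[X²]=13.
E[X] = 0.5·8.6 + 0.5·3 = 5.8.
E[X²] = 0.5·96.05 + 0.5·13 = 54.525.
Var(X) = E[X²] − (E[X])² = 54.525 − 33.64 = 20.885.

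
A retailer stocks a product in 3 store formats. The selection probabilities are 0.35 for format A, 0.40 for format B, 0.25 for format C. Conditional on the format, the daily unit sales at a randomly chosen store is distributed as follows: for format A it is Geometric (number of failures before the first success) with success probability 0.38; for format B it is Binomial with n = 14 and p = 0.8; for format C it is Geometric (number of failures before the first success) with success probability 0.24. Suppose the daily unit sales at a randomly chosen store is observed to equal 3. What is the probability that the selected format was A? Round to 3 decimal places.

Likelihoods P(X=3 | ·): A: 0.0905646; B: 3.81682e-06; C: 0.105354.
Posterior ∝ prior × likelihood. Numerator for A: 0.35·0.0905646 = 0.0316976.
Normalizing constant: 0.35·0.0905646 + 0.4·3.81682e-06 + 0.25·0.105354 = 0.0580377.
P(A | observation) = 0.0316976 / 0.0580377 = 0.546156.

0.546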